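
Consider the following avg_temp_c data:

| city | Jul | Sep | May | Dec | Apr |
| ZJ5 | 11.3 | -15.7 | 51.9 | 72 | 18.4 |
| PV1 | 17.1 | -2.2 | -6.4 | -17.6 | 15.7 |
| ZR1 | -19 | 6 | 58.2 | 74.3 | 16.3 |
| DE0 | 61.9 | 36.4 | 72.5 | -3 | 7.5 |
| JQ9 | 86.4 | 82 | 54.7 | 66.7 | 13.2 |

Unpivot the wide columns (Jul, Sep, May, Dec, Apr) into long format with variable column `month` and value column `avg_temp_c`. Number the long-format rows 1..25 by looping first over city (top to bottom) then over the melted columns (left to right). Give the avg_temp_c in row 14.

74.3

25 rows total (5 × 5). Row 14: index ⌊(14-1)/5⌋ = 2 into city → ZR1; (14-1) mod 5 = 3 into the melted columns → Dec.
So row 14 is (ZR1, Dec, 74.3); avg_temp_c = 74.3.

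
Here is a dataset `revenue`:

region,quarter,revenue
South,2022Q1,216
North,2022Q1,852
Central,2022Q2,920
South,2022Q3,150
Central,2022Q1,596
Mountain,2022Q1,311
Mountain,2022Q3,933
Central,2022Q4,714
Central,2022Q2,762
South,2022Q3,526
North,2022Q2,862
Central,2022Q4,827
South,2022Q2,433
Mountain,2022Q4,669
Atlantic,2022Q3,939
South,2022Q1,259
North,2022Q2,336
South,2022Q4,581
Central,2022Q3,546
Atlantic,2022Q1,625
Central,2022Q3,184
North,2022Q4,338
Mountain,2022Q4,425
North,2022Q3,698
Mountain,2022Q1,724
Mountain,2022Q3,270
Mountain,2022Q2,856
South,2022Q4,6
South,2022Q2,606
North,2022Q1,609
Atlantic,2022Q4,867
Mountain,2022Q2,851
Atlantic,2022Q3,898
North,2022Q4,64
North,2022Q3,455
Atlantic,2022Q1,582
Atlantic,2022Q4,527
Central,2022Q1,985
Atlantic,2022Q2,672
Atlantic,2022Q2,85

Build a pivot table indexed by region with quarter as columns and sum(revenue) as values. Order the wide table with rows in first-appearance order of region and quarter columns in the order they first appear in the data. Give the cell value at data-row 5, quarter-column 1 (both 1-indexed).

With rows in first-appearance order of region, row 5 is region=Atlantic. quarter columns in first-appearance order: 2022Q1, 2022Q2, 2022Q3, 2022Q4; column 1 is 2022Q1.
Long rows with region=Atlantic, quarter=2022Q1: 625 + 582 = 1207.

1207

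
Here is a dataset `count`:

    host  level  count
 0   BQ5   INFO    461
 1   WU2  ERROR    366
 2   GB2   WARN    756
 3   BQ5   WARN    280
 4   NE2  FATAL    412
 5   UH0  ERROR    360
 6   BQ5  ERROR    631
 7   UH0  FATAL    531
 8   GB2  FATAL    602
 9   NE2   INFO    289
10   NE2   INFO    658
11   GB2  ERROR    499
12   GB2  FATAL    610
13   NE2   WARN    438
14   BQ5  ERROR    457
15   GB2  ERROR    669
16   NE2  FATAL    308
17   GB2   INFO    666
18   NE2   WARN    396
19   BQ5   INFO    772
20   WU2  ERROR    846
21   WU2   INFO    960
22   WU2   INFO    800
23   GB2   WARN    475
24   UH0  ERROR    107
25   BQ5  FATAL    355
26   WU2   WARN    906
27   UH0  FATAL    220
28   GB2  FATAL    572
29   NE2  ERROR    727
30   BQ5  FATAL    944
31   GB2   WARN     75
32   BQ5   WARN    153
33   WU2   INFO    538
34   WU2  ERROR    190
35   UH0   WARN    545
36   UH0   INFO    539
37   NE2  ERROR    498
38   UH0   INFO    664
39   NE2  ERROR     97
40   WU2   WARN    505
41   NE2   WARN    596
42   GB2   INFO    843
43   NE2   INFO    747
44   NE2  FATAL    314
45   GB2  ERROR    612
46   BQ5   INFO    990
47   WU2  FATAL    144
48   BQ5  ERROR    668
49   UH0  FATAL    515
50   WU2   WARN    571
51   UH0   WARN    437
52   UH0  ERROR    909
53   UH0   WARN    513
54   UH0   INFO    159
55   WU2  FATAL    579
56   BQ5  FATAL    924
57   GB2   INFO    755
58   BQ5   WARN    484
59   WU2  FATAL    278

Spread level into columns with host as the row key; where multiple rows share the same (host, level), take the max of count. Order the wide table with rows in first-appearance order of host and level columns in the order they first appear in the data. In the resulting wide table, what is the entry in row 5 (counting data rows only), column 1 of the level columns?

664

With rows in first-appearance order of host, row 5 is host=UH0. level columns in first-appearance order: INFO, ERROR, WARN, FATAL; column 1 is INFO.
Long rows with host=UH0, level=INFO: max(539, 664, 159) = 664.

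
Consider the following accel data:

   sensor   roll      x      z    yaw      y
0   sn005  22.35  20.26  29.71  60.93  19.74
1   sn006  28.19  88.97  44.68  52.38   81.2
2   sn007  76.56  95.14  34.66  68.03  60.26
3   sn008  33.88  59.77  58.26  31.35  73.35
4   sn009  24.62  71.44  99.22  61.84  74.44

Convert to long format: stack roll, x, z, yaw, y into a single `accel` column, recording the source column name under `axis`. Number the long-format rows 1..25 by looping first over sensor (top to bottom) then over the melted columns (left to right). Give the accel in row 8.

25 rows total (5 × 5). Row 8: index ⌊(8-1)/5⌋ = 1 into sensor → sn006; (8-1) mod 5 = 2 into the melted columns → z.
So row 8 is (sn006, z, 44.68); accel = 44.68.

44.68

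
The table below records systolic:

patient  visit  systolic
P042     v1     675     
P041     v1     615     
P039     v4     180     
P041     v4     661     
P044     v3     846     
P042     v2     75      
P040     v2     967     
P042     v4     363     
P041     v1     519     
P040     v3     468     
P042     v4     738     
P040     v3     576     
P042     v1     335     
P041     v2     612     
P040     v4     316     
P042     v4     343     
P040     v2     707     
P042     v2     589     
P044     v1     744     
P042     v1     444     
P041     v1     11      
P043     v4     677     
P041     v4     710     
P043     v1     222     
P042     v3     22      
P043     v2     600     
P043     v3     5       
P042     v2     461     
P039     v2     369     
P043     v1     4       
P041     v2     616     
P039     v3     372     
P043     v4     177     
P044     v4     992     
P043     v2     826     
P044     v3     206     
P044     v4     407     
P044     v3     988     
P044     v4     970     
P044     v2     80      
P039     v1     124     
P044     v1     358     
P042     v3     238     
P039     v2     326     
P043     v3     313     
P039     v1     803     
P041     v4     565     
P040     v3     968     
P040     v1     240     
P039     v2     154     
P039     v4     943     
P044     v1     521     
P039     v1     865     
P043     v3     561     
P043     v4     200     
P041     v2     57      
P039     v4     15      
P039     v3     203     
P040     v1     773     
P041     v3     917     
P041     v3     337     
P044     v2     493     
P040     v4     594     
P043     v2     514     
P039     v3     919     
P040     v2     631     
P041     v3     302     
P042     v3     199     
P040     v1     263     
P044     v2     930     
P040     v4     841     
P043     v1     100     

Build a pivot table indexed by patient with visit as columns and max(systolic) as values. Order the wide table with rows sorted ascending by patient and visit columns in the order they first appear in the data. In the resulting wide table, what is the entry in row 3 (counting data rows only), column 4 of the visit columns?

With rows sorted ascending by patient, row 3 is patient=P041. visit columns in first-appearance order: v1, v4, v3, v2; column 4 is v2.
Long rows with patient=P041, visit=v2: max(612, 616, 57) = 616.

616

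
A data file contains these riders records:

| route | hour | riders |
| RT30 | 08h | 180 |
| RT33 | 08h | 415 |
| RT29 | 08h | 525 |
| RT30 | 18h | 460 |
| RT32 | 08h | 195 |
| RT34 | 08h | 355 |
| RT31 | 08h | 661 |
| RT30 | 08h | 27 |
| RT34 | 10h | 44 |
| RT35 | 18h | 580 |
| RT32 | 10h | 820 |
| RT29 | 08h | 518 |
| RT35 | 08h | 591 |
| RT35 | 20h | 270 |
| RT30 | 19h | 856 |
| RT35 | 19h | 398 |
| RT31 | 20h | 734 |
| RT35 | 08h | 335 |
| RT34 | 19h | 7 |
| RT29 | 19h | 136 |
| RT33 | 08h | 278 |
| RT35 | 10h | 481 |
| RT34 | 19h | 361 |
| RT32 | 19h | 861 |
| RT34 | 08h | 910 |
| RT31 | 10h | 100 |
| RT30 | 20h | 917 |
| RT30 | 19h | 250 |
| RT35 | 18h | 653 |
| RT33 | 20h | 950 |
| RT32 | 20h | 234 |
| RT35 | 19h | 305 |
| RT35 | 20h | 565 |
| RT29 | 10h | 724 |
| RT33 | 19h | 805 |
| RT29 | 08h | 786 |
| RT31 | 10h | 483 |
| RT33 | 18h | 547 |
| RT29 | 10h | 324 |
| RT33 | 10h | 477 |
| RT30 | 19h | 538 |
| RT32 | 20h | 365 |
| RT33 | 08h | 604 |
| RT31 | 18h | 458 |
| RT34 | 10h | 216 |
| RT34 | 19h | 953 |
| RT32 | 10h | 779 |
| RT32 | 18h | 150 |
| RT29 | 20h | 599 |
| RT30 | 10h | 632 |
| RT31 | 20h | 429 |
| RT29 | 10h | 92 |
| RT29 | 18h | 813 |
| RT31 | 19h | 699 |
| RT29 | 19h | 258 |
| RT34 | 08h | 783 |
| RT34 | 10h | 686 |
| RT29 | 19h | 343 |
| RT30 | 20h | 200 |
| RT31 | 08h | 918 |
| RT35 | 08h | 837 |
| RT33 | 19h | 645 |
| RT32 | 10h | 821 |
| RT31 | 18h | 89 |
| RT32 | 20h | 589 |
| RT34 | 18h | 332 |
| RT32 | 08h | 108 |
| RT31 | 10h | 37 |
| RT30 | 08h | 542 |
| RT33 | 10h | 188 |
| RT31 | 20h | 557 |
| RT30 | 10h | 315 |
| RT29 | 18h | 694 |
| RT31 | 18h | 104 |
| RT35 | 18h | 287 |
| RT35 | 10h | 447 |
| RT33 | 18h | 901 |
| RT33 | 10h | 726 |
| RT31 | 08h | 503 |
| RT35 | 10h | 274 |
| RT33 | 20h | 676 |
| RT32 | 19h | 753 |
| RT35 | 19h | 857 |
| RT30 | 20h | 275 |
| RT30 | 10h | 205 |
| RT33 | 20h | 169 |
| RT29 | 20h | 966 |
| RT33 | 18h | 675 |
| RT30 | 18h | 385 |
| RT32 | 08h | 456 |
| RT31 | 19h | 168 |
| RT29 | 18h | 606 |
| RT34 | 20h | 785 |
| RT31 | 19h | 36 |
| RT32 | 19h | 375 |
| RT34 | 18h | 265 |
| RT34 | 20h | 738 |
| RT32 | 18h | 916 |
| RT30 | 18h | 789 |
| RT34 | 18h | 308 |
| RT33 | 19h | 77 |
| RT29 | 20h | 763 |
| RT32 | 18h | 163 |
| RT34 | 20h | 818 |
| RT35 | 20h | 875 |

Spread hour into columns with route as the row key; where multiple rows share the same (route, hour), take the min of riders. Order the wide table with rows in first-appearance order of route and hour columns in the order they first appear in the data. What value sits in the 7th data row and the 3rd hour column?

274

With rows in first-appearance order of route, row 7 is route=RT35. hour columns in first-appearance order: 08h, 18h, 10h, 20h, 19h; column 3 is 10h.
Long rows with route=RT35, hour=10h: min(481, 447, 274) = 274.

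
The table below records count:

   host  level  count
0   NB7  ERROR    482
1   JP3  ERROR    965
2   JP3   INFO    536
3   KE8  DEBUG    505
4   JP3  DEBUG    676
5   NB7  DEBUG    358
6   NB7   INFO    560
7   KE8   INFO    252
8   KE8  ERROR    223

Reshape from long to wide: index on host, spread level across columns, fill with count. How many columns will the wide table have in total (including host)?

1 column for host plus 3 distinct level values → 4 columns.

4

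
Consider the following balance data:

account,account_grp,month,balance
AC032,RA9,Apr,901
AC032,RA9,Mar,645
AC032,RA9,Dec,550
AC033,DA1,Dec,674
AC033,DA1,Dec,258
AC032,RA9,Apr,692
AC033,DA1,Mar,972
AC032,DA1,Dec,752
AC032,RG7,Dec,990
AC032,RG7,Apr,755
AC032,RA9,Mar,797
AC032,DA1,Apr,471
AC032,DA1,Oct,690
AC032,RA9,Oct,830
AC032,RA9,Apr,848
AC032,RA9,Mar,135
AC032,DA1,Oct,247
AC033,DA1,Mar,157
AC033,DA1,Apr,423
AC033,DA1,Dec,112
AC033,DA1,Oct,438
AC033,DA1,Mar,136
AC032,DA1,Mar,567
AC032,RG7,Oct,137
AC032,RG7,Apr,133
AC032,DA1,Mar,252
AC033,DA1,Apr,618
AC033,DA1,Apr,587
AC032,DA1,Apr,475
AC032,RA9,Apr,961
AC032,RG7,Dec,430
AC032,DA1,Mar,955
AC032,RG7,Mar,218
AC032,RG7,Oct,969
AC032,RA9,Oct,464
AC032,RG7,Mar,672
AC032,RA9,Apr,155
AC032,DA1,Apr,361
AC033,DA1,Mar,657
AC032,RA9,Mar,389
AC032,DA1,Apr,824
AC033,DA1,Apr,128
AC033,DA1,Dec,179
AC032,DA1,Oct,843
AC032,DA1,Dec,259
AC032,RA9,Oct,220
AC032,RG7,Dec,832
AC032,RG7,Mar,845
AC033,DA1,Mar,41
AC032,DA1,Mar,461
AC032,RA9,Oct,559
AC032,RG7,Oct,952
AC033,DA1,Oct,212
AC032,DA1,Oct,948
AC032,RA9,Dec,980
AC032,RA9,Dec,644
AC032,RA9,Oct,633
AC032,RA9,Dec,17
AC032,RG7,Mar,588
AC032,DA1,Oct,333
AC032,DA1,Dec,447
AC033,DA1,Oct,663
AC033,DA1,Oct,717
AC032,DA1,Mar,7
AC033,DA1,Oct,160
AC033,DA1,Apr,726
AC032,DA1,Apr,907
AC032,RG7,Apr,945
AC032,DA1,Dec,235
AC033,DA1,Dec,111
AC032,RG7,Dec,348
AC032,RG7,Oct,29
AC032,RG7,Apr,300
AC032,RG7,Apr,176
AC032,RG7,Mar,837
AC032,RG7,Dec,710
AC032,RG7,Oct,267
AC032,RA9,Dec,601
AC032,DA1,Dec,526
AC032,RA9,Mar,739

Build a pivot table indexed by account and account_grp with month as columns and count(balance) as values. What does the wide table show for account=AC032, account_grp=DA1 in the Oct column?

Rows with account=AC032, account_grp=DA1 and month=Oct: balance values are 690, 247, 843, 948, 333.
5 rows match — count = 5.

5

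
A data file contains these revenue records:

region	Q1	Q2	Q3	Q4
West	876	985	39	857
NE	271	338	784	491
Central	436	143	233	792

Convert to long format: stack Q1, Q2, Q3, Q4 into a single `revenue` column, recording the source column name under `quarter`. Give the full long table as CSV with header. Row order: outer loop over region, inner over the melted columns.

region,quarter,revenue
West,Q1,876
West,Q2,985
West,Q3,39
West,Q4,857
NE,Q1,271
NE,Q2,338
NE,Q3,784
NE,Q4,491
Central,Q1,436
Central,Q2,143
Central,Q3,233
Central,Q4,792

Each (region, column) pair becomes one row: 3 × 4 = 12 rows.
For example, (West, Q1) → revenue=876.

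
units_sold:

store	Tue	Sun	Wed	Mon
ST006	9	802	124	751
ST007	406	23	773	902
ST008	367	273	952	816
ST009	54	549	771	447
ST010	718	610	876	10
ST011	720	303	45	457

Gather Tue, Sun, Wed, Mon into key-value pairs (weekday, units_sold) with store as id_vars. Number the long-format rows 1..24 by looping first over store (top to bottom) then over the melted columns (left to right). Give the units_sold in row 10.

24 rows total (6 × 4). Row 10: index ⌊(10-1)/4⌋ = 2 into store → ST008; (10-1) mod 4 = 1 into the melted columns → Sun.
So row 10 is (ST008, Sun, 273); units_sold = 273.

273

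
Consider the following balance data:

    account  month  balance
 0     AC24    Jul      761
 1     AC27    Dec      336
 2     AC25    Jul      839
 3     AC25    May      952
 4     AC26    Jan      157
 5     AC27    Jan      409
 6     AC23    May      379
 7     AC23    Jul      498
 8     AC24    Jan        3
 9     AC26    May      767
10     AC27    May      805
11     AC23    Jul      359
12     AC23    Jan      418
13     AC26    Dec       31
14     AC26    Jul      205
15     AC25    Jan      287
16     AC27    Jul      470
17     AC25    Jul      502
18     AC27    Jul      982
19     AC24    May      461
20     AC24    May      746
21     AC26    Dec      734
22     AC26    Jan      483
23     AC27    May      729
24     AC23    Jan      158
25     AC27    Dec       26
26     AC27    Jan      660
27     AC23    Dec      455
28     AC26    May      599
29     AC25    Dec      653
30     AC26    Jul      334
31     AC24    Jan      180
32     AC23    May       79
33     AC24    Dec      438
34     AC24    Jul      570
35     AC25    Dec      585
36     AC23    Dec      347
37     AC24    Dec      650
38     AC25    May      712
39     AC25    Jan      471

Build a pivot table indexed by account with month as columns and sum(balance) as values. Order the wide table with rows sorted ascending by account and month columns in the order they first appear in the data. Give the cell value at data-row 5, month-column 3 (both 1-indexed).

With rows sorted ascending by account, row 5 is account=AC27. month columns in first-appearance order: Jul, Dec, May, Jan; column 3 is May.
Long rows with account=AC27, month=May: 805 + 729 = 1534.

1534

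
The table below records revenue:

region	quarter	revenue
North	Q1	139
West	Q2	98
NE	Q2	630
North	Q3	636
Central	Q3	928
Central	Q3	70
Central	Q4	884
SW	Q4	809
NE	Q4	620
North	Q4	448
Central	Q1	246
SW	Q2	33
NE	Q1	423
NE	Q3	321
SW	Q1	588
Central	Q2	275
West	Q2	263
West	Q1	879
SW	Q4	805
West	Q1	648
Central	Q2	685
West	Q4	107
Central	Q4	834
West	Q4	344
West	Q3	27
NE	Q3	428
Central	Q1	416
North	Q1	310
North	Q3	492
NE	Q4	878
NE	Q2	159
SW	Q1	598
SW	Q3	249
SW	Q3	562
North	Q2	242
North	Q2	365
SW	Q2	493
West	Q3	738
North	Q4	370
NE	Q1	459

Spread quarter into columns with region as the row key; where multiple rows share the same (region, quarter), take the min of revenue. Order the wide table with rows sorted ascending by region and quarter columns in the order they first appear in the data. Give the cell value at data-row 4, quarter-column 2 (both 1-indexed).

33

With rows sorted ascending by region, row 4 is region=SW. quarter columns in first-appearance order: Q1, Q2, Q3, Q4; column 2 is Q2.
Long rows with region=SW, quarter=Q2: min(33, 493) = 33.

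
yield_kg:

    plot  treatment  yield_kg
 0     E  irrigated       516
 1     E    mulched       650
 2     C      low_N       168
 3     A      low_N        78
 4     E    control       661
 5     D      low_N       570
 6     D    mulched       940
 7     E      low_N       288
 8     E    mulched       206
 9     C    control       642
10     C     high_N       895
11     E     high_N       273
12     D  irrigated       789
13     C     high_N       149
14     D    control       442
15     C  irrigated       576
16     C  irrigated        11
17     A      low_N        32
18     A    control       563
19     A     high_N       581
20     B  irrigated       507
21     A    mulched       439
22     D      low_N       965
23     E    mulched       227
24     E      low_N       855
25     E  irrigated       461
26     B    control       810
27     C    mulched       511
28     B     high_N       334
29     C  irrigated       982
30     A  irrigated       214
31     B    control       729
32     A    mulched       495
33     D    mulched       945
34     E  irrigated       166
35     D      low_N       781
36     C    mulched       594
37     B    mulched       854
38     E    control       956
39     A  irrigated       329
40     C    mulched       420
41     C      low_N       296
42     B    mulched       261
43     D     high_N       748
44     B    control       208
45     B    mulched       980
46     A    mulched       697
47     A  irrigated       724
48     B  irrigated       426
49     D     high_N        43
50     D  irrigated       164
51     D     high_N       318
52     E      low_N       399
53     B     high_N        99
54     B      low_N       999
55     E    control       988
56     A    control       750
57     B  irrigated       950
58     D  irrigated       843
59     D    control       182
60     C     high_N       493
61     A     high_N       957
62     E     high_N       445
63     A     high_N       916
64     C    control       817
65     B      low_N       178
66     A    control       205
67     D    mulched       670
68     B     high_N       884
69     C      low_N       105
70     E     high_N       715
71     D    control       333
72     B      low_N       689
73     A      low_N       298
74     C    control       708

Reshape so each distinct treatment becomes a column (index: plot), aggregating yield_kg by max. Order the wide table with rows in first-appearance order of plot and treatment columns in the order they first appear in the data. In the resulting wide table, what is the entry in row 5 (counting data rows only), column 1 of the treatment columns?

950

With rows in first-appearance order of plot, row 5 is plot=B. treatment columns in first-appearance order: irrigated, mulched, low_N, control, high_N; column 1 is irrigated.
Long rows with plot=B, treatment=irrigated: max(507, 426, 950) = 950.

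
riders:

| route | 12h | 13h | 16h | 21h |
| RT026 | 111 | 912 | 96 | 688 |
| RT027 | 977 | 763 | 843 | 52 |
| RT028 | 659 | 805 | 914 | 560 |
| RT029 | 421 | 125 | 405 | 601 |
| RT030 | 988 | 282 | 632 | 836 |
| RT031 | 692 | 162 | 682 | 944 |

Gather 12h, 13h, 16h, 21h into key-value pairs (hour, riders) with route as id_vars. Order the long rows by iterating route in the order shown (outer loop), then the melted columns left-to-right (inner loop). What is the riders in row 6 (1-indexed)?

24 rows total (6 × 4). Row 6: index ⌊(6-1)/4⌋ = 1 into route → RT027; (6-1) mod 4 = 1 into the melted columns → 13h.
So row 6 is (RT027, 13h, 763); riders = 763.

763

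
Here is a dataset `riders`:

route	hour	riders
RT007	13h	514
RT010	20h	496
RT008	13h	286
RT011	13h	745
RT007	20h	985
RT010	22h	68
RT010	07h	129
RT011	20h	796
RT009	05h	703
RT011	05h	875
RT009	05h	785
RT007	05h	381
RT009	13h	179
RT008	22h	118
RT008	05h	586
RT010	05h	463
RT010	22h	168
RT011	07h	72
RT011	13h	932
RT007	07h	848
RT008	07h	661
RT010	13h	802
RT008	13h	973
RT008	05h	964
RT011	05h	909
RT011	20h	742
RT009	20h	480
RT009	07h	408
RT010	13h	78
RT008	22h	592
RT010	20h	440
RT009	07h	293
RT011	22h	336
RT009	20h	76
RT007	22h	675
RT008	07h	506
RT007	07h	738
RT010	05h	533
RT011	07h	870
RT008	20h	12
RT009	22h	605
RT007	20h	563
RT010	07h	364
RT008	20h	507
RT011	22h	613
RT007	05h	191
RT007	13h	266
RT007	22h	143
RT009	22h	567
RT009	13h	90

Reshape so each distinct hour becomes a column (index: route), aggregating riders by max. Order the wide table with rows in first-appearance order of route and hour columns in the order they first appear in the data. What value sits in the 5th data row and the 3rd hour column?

With rows in first-appearance order of route, row 5 is route=RT009. hour columns in first-appearance order: 13h, 20h, 22h, 07h, 05h; column 3 is 22h.
Long rows with route=RT009, hour=22h: max(605, 567) = 605.

605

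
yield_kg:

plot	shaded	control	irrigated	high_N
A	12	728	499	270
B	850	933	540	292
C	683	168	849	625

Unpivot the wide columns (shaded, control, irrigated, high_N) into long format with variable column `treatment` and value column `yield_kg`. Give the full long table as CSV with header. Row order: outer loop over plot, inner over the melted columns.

plot,treatment,yield_kg
A,shaded,12
A,control,728
A,irrigated,499
A,high_N,270
B,shaded,850
B,control,933
B,irrigated,540
B,high_N,292
C,shaded,683
C,control,168
C,irrigated,849
C,high_N,625

Each (plot, column) pair becomes one row: 3 × 4 = 12 rows.
For example, (A, shaded) → yield_kg=12.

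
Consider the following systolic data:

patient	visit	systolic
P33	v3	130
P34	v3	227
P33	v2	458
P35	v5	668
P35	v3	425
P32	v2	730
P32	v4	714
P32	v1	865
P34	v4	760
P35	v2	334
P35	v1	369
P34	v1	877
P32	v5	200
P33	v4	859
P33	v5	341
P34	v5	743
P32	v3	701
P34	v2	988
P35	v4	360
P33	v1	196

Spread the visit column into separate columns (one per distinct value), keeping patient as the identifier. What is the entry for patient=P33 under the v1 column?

196

Wide layout: rows indexed by patient, columns are the 5 distinct visit values (v3, v2, v5, v4, v1).
Cell (patient=P33, visit=v1) draws from the long row where patient=P33 and visit=v1, which has systolic=196.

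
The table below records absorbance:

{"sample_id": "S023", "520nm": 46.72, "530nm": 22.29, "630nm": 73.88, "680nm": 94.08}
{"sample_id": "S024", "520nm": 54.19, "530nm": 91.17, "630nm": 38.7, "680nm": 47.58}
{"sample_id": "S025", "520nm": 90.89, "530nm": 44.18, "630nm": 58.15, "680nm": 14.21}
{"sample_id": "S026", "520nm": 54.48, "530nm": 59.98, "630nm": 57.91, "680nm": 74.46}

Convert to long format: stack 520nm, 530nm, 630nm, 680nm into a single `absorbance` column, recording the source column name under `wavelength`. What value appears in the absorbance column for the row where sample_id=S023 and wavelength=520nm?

Unpivoting turns each (sample_id, wide-column) pair into one long row.
The wide cell at row S023, column 520nm holds 46.72, so the long row (S023, 520nm) has absorbance=46.72.

46.72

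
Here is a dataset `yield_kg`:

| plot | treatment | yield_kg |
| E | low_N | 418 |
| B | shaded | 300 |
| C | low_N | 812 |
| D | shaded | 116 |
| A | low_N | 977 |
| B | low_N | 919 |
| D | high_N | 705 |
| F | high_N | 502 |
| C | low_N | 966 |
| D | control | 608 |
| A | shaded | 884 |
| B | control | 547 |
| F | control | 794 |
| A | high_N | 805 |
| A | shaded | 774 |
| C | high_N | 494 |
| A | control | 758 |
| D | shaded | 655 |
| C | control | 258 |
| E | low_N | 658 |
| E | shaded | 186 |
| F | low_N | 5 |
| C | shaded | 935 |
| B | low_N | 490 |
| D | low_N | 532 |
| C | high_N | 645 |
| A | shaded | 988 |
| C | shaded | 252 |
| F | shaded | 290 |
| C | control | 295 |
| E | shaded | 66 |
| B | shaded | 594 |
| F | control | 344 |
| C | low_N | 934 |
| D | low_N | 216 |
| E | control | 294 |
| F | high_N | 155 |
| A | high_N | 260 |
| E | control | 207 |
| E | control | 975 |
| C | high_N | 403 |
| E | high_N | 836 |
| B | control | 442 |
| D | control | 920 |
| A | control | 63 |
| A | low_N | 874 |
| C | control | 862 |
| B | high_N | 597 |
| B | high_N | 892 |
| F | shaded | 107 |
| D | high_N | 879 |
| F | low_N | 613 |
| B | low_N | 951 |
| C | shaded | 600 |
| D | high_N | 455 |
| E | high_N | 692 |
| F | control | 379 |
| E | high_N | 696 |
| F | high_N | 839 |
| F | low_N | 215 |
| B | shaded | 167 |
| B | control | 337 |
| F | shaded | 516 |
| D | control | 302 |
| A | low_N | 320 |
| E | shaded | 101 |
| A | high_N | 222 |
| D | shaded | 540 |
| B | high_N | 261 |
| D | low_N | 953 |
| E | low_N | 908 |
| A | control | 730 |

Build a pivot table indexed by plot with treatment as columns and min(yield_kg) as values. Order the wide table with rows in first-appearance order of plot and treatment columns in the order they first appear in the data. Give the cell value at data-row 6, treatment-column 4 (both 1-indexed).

With rows in first-appearance order of plot, row 6 is plot=F. treatment columns in first-appearance order: low_N, shaded, high_N, control; column 4 is control.
Long rows with plot=F, treatment=control: min(794, 344, 379) = 344.

344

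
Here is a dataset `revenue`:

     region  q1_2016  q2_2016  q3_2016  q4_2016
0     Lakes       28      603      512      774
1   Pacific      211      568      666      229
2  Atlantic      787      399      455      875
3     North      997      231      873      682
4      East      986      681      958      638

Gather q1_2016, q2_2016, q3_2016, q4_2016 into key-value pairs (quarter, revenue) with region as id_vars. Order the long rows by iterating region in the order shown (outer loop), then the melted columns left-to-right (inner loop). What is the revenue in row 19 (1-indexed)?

20 rows total (5 × 4). Row 19: index ⌊(19-1)/4⌋ = 4 into region → East; (19-1) mod 4 = 2 into the melted columns → q3_2016.
So row 19 is (East, q3_2016, 958); revenue = 958.

958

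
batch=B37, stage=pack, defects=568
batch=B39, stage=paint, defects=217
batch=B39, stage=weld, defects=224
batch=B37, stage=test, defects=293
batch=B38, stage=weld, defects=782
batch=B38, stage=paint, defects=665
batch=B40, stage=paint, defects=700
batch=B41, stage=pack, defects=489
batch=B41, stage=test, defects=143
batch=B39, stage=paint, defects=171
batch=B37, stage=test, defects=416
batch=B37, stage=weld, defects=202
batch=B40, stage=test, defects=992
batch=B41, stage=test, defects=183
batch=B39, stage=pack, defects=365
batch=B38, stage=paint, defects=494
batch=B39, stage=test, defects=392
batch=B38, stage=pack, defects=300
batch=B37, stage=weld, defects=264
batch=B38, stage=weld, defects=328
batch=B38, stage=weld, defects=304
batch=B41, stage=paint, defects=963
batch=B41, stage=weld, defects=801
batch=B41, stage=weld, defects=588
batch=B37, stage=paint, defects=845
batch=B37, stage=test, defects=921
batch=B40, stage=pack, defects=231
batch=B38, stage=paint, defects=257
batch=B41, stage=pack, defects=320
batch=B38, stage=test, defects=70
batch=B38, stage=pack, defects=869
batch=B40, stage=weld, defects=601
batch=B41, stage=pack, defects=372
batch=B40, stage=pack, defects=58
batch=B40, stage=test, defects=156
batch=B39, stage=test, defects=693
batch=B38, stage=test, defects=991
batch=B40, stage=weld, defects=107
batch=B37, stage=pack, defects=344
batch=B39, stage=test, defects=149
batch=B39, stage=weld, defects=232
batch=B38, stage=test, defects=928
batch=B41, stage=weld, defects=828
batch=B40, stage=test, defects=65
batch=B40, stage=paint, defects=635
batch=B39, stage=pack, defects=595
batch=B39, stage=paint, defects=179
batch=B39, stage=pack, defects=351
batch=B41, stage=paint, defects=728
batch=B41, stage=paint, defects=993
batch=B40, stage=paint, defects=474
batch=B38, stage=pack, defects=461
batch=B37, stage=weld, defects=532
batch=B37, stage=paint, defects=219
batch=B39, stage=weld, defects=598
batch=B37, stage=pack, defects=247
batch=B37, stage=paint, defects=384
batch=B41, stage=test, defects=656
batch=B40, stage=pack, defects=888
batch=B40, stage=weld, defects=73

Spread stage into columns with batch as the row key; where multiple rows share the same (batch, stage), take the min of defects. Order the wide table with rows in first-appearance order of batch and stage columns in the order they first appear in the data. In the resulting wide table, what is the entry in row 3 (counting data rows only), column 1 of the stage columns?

With rows in first-appearance order of batch, row 3 is batch=B38. stage columns in first-appearance order: pack, paint, weld, test; column 1 is pack.
Long rows with batch=B38, stage=pack: min(300, 869, 461) = 300.

300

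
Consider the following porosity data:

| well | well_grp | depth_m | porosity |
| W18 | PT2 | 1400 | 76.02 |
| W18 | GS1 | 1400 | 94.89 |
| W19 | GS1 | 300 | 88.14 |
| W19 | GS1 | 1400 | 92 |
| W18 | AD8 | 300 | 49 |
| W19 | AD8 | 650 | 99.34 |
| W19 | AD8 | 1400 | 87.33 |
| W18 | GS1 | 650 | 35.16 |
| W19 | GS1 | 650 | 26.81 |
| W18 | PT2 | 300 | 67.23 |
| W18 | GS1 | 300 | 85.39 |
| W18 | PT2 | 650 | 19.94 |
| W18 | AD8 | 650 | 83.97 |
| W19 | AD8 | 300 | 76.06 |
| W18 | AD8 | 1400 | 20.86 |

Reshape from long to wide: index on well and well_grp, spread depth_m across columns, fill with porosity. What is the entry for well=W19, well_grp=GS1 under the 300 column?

88.14

Wide layout: rows indexed by well and well_grp, columns are the 3 distinct depth_m values (1400, 300, 650).
Cell (well=W19, well_grp=GS1, depth_m=300) draws from the long row where well=W19, well_grp=GS1 and depth_m=300, which has porosity=88.14.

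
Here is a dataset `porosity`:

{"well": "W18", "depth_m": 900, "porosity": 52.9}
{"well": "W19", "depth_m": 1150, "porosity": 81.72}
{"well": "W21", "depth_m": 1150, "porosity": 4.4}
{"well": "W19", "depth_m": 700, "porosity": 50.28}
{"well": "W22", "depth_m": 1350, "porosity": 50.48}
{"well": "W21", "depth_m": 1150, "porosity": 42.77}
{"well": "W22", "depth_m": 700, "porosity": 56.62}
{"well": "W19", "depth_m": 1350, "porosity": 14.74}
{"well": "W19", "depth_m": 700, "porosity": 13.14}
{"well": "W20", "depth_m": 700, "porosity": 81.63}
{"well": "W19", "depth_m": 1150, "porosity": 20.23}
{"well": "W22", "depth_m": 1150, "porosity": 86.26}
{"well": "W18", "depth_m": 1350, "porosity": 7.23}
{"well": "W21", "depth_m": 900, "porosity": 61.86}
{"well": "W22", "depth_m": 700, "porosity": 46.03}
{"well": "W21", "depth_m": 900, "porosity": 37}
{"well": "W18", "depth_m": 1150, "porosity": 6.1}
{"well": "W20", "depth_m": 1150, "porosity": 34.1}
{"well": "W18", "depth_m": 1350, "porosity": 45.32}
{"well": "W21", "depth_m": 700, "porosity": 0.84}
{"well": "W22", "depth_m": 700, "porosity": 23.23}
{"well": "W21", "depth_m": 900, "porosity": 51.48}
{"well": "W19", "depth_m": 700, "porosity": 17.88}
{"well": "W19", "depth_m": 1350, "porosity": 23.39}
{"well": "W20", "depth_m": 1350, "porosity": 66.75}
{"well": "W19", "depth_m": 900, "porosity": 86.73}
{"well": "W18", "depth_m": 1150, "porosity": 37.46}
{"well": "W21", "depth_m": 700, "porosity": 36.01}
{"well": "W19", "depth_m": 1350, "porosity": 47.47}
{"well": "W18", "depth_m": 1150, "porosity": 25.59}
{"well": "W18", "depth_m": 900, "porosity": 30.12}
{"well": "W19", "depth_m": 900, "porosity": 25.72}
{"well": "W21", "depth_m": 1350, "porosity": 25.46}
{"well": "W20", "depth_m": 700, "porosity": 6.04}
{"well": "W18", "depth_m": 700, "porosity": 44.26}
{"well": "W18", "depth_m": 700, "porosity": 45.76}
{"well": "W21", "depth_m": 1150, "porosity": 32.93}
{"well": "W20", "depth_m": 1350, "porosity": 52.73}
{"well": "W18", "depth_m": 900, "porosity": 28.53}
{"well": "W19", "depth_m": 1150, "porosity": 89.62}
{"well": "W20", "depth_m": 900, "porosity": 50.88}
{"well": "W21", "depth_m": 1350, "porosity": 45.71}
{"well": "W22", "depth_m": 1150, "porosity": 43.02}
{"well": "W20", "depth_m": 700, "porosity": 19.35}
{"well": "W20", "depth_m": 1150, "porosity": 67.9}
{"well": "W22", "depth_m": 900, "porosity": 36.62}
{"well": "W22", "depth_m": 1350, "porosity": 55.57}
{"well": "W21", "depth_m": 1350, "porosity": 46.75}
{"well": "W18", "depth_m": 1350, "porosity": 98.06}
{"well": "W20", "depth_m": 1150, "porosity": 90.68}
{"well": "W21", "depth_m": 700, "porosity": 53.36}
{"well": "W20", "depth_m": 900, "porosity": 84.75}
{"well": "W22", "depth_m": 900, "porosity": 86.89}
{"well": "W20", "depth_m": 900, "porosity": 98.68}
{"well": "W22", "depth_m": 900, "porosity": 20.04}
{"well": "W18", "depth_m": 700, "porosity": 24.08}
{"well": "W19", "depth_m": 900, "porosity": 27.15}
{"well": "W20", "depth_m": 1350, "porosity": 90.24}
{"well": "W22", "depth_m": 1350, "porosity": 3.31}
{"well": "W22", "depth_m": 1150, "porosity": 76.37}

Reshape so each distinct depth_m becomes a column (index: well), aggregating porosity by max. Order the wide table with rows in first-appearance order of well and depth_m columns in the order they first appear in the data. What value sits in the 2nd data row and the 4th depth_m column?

With rows in first-appearance order of well, row 2 is well=W19. depth_m columns in first-appearance order: 900, 1150, 700, 1350; column 4 is 1350.
Long rows with well=W19, depth_m=1350: max(14.74, 23.39, 47.47) = 47.47.

47.47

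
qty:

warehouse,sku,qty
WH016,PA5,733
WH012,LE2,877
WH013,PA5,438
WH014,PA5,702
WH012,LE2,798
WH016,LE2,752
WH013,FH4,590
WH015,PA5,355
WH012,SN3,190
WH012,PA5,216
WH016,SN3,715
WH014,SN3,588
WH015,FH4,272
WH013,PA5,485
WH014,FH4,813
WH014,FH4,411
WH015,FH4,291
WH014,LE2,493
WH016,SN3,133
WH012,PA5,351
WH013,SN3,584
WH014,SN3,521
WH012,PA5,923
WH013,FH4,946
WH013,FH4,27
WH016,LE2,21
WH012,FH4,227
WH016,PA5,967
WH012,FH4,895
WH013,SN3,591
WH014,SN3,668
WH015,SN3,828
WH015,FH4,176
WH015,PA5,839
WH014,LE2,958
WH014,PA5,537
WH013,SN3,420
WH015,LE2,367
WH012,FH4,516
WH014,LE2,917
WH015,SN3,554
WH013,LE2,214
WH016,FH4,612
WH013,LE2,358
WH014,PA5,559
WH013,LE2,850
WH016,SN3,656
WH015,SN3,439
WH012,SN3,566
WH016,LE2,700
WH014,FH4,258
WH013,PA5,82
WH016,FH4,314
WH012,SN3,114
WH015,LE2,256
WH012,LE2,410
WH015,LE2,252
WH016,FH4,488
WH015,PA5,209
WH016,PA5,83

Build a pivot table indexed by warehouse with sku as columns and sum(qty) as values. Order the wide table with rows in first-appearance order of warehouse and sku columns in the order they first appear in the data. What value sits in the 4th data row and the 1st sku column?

1798

With rows in first-appearance order of warehouse, row 4 is warehouse=WH014. sku columns in first-appearance order: PA5, LE2, FH4, SN3; column 1 is PA5.
Long rows with warehouse=WH014, sku=PA5: 702 + 537 + 559 = 1798.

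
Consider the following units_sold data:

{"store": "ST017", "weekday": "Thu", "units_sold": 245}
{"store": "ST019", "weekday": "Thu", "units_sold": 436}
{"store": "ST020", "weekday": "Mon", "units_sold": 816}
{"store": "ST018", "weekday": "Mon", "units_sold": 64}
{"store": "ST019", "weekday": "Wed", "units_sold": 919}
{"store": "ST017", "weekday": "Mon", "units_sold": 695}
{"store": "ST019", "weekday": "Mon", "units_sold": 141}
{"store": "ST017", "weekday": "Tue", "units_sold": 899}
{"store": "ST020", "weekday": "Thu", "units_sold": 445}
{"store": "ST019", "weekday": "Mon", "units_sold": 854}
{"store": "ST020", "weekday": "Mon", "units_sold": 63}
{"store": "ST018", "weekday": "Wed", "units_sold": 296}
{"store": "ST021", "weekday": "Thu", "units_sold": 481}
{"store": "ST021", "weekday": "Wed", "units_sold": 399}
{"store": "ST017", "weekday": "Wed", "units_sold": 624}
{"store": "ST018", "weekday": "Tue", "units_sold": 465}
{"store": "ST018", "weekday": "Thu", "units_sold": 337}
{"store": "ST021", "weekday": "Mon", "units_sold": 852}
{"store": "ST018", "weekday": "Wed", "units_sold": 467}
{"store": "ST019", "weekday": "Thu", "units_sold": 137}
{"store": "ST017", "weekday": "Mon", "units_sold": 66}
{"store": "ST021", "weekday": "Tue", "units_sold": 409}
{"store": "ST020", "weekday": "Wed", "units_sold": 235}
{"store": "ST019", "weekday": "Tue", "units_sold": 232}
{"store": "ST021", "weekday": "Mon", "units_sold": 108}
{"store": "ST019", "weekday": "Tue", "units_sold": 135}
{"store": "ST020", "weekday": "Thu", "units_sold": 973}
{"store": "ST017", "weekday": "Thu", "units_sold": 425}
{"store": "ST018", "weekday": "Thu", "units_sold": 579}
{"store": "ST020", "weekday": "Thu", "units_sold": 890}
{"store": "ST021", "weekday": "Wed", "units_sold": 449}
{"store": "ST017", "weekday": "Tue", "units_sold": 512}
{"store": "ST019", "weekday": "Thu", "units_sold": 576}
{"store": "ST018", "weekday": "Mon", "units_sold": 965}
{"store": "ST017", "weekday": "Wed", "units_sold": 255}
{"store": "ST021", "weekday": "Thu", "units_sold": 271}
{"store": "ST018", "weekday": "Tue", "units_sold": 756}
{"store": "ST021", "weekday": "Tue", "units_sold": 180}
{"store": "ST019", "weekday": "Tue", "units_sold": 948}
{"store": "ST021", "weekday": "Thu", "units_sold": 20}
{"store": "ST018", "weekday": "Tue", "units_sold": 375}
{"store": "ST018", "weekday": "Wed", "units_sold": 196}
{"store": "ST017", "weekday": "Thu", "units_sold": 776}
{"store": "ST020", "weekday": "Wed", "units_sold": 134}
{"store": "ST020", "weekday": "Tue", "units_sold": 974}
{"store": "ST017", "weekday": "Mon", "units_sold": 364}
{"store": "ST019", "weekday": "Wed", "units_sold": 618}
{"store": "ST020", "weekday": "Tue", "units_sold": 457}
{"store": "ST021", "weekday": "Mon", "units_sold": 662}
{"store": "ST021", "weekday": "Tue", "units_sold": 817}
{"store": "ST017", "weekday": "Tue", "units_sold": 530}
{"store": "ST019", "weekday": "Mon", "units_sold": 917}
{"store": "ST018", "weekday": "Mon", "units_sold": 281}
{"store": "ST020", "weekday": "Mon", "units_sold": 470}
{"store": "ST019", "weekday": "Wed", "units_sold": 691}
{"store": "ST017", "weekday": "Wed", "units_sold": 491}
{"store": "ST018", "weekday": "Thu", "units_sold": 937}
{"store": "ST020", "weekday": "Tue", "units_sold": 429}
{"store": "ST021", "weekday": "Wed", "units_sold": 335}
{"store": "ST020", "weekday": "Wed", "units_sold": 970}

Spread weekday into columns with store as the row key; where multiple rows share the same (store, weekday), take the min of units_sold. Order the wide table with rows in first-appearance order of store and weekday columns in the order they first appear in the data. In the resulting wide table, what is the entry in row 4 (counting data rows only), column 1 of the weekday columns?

337

With rows in first-appearance order of store, row 4 is store=ST018. weekday columns in first-appearance order: Thu, Mon, Wed, Tue; column 1 is Thu.
Long rows with store=ST018, weekday=Thu: min(337, 579, 937) = 337.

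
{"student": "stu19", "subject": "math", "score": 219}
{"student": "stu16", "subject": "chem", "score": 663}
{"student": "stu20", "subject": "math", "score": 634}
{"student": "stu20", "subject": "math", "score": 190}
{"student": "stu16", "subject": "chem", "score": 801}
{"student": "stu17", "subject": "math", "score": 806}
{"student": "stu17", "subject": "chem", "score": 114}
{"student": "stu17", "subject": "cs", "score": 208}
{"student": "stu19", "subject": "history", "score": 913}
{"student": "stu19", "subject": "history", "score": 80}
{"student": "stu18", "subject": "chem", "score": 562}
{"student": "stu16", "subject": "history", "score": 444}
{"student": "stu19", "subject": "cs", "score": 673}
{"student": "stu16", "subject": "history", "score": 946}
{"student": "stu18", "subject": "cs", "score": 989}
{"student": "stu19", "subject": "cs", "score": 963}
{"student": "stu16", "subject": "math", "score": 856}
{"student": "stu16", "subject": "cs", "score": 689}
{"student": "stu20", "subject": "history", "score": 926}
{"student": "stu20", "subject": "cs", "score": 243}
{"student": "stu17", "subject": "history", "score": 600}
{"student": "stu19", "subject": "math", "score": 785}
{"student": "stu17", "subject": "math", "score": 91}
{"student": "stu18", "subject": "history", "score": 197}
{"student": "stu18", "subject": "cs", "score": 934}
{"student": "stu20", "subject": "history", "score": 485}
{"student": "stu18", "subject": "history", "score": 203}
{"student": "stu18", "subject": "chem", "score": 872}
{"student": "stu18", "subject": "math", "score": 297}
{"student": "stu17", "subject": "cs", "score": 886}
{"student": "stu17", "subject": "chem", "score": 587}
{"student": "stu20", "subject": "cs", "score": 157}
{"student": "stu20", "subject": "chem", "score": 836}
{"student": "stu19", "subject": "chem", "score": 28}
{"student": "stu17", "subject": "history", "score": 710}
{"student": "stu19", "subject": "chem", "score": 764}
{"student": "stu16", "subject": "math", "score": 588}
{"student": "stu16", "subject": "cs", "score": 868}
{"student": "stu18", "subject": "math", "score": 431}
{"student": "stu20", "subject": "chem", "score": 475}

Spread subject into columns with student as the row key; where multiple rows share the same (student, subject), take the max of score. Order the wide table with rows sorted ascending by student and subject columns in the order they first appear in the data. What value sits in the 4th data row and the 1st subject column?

785

With rows sorted ascending by student, row 4 is student=stu19. subject columns in first-appearance order: math, chem, cs, history; column 1 is math.
Long rows with student=stu19, subject=math: max(219, 785) = 785.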